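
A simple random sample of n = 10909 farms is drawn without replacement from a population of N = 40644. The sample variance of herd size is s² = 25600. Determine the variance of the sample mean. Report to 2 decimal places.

1.72

Under SRS without replacement, Var(ȳ) = (1 − f)·s²/n with f = n/N = 10909/40644 = 0.26840370.
Var(ȳ) = (1 − 0.26840370)·25600/10909 = 0.73159630·2.3466862 = 1.716827.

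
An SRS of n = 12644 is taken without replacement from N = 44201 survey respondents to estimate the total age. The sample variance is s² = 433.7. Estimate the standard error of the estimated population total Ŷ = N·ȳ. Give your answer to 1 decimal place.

Var(Ŷ) = N²·Var(ȳ) = N²·(1 − n/N)·s²/n.
f = 12644/44201 = 0.28605688; Var(ȳ) = 0.71394312·433.7/12644 = 0.024488859.
Var(Ŷ) = 44201² · 0.024488859 = 4.7844579 × 10^7.
SE(Ŷ) = √(4.7844579 × 10^7) = 6917.0.

6917.0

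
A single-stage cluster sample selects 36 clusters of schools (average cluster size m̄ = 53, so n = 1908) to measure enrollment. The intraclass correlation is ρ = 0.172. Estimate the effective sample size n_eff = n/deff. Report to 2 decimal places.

deff = 1 + (53 − 1)·0.172 = 1 + 8.944 = 9.944.
n_eff = 1908 / 9.944 = 191.87.

191.87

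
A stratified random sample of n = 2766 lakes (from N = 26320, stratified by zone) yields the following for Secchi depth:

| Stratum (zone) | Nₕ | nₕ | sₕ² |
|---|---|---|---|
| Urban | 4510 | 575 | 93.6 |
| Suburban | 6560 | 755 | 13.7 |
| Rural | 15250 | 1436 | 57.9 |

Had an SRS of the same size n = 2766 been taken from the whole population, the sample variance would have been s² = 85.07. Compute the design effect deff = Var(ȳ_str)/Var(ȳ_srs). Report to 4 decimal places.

0.6332

Var(ȳ_str) = Σ Wₕ²(1−fₕ)sₕ²/nₕ with Wₕ = Nₕ/26320:
  Urban: (4510/26320)²·(1−575/4510)·93.6/575 = 0.004170206
  Suburban: (6560/26320)²·(1−755/6560)·13.7/755 = 9.9748853 × 10^-4
  Rural: (15250/26320)²·(1−1436/15250)·57.9/1436 = 0.012261445
  → Var(ȳ_str) = 0.01742914.
Var(ȳ_srs) = (1 − 2766/26320)·85.07/2766 = 0.027523461.
deff = 0.01742914 / 0.027523461 = 0.6332.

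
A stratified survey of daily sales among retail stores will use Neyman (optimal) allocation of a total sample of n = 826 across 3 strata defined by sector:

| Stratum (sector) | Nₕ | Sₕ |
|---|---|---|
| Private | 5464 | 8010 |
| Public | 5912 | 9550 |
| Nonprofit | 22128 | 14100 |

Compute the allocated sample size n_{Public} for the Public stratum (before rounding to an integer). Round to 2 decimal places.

Neyman allocation: nₕ = n·NₕSₕ / Σⱼ NⱼSⱼ.
Σ NⱼSⱼ = 5464·8010 + 5912·9550 + 22128·14100 = 4.1223104 × 10^8.
n_{Public} = 826·5912·9550 / (4.1223104 × 10^8) = 113.13.

113.13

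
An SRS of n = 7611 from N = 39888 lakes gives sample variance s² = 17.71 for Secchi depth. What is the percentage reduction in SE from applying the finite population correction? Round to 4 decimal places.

f = n/N = 7611/39888 = 0.19080927.
SE_no-fpc = √(s²/n) = 0.048237903; SE_fpc = √((1−f)s²/n) = 0.04339242.
Ratio = √(1−f) = 0.89955030. Reduction = 100·(1 − 0.89955030) = 10.0450%.

10.0450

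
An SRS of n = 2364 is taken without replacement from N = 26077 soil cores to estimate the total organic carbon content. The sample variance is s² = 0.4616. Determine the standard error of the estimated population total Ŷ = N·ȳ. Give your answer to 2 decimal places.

Var(Ŷ) = N²·Var(ȳ) = N²·(1 − n/N)·s²/n.
f = 2364/26077 = 0.09065460; Var(ȳ) = 0.90934540·0.4616/2364 = 1.7756084 × 10^-4.
Var(Ŷ) = 26077² · (1.7756084 × 10^-4) = 120743.13.
SE(Ŷ) = √(120743.13) = 347.48.

347.48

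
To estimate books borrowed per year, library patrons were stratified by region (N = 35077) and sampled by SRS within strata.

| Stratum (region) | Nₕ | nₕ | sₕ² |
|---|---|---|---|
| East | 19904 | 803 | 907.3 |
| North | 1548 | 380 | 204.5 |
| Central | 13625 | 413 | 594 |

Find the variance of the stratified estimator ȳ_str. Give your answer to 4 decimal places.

0.5603

Var(ȳ_str) = Σₕ Wₕ²(1 − fₕ)sₕ²/nₕ with Wₕ = Nₕ/N, N = 35077.
East: Wₕ = 0.56743735; term = 0.56743735²·(1 − 0.04034365)·907.3/803 = 0.34912982.
North: Wₕ = 0.04413148; term = 0.04413148²·(1 − 0.24547804)·204.5/380 = 7.9082179 × 10^-4.
Central: Wₕ = 0.38843117; term = 0.38843117²·(1 − 0.03031193)·594/413 = 0.21042464.
Sum = 0.56034528.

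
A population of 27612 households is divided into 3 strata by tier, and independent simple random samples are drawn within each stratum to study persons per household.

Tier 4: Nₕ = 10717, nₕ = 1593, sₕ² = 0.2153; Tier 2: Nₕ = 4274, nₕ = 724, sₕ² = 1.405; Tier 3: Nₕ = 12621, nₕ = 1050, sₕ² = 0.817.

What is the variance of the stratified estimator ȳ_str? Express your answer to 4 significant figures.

Var(ȳ_str) = Σₕ Wₕ²(1 − fₕ)sₕ²/nₕ with Wₕ = Nₕ/N, N = 27612.
Tier 4: Wₕ = 0.38812835; term = 0.38812835²·(1 − 0.14864234)·0.2153/1593 = 1.733369 × 10^-5.
Tier 2: Wₕ = 0.15478777; term = 0.15478777²·(1 − 0.16939635)·1.405/724 = 3.8619345 × 10^-5.
Tier 3: Wₕ = 0.45708388; term = 0.45708388²·(1 − 0.08319468)·0.817/1050 = 1.490396 × 10^-4.
Sum = 2.0499264 × 10^-4.

2.050 × 10^-4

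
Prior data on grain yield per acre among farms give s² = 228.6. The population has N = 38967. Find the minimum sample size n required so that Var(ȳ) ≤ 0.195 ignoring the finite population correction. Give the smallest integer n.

1173

Without fpc, n₀ = s²/D = 228.6/0.195 = 1172.3077.
Rounding up, n = 1173.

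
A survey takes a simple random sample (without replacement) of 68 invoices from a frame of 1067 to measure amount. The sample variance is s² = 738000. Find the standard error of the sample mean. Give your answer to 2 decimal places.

Under SRS without replacement, Var(ȳ) = (1 − f)·s²/n with f = n/N = 68/1067 = 0.06373008.
Var(ȳ) = (1 − 0.06373008)·738000/68 = 0.93626992·10852.941 = 10161.282.
SE(ȳ) = √(10161.282) = 100.80.

100.80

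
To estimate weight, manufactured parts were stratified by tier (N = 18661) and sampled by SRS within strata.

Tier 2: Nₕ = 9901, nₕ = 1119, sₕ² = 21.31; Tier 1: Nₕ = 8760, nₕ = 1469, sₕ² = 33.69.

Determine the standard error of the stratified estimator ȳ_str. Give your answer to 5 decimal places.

Var(ȳ_str) = Σₕ Wₕ²(1 − fₕ)sₕ²/nₕ with Wₕ = Nₕ/N, N = 18661.
Tier 2: Wₕ = 0.53057178; term = 0.53057178²·(1 − 0.11301889)·21.31/1119 = 0.0047550603.
Tier 1: Wₕ = 0.46942822; term = 0.46942822²·(1 − 0.16769406)·33.69/1469 = 0.0042063034.
Sum = 0.0089613637.
SE = √(0.0089613637) = 0.09466.

0.09466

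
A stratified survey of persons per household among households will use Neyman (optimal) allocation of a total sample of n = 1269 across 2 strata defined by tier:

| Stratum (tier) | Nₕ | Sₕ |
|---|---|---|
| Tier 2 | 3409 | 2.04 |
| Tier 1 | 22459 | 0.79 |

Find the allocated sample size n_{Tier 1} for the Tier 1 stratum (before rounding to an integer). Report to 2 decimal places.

Neyman allocation: nₕ = n·NₕSₕ / Σⱼ NⱼSⱼ.
Σ NⱼSⱼ = 3409·2.04 + 22459·0.79 = 24696.97.
n_{Tier 1} = 1269·22459·0.79 / 24696.97 = 911.67.

911.67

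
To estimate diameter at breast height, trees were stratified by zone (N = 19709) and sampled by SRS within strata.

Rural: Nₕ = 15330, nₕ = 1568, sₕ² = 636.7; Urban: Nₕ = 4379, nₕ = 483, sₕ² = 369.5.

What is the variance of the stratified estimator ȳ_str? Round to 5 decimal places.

Var(ȳ_str) = Σₕ Wₕ²(1 − fₕ)sₕ²/nₕ with Wₕ = Nₕ/N, N = 19709.
Rural: Wₕ = 0.77781724; term = 0.77781724²·(1 − 0.10228311)·636.7/1568 = 0.22053794.
Urban: Wₕ = 0.22218276; term = 0.22218276²·(1 − 0.11029916)·369.5/483 = 0.033599439.
Sum = 0.25413738.

0.25414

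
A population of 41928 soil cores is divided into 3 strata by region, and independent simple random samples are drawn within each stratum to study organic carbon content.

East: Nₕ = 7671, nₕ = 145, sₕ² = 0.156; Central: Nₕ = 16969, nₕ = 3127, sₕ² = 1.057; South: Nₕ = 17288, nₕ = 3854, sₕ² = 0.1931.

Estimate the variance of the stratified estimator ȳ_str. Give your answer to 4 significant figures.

8.712 × 10^-5

Var(ȳ_str) = Σₕ Wₕ²(1 − fₕ)sₕ²/nₕ with Wₕ = Nₕ/N, N = 41928.
East: Wₕ = 0.18295650; term = 0.18295650²·(1 − 0.01890236)·0.156/145 = 3.5331697 × 10^-5.
Central: Wₕ = 0.40471761; term = 0.40471761²·(1 − 0.18427721)·1.057/3127 = 4.5164157 × 10^-5.
South: Wₕ = 0.41232589; term = 0.41232589²·(1 − 0.22292920)·0.1931/3854 = 6.6193046 × 10^-6.
Sum = 8.7115159 × 10^-5.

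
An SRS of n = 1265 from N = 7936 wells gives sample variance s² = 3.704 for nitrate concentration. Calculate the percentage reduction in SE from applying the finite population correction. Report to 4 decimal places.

8.3158

f = n/N = 1265/7936 = 0.15940020.
SE_no-fpc = √(s²/n) = 0.054111581; SE_fpc = √((1−f)s²/n) = 0.049611787.
Ratio = √(1−f) = 0.91684230. Reduction = 100·(1 − 0.91684230) = 8.3158%.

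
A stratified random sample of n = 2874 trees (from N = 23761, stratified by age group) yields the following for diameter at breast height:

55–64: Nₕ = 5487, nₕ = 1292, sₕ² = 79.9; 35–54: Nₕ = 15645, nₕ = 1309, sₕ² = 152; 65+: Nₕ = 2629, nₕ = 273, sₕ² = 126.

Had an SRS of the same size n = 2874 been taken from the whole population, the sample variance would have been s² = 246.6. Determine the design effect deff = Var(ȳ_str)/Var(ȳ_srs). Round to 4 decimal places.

Var(ȳ_str) = Σ Wₕ²(1−fₕ)sₕ²/nₕ with Wₕ = Nₕ/23761:
  55–64: (5487/23761)²·(1−1292/5487)·79.9/1292 = 0.002521284
  35–54: (15645/23761)²·(1−1309/15645)·152/1309 = 0.046129428
  65+: (2629/23761)²·(1−273/2629)·126/273 = 0.0050634245
  → Var(ȳ_str) = 0.053714137.
Var(ȳ_srs) = (1 − 2874/23761)·246.6/2874 = 0.075425407.
deff = 0.053714137 / 0.075425407 = 0.7121.

0.7121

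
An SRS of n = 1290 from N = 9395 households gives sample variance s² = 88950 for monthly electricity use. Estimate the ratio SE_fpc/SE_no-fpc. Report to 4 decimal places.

f = n/N = 1290/9395 = 0.13730708.
SE_no-fpc = √(s²/n) = 8.3038237; SE_fpc = √((1−f)s²/n) = 7.7126964.
Ratio = √(1−f) = 0.92881264.

0.9288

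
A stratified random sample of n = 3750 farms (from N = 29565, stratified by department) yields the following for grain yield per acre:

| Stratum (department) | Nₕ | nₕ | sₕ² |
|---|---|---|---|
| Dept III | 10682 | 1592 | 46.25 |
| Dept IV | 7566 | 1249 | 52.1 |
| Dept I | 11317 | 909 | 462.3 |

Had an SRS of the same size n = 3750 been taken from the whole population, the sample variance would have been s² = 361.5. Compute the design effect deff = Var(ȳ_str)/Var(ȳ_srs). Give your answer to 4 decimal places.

0.8796

Var(ȳ_str) = Σ Wₕ²(1−fₕ)sₕ²/nₕ with Wₕ = Nₕ/29565:
  Dept III: (10682/29565)²·(1−1592/10682)·46.25/1592 = 0.0032272259
  Dept IV: (7566/29565)²·(1−1249/7566)·52.1/1249 = 0.00228085
  Dept I: (11317/29565)²·(1−909/11317)·462.3/909 = 0.068533489
  → Var(ȳ_str) = 0.074041565.
Var(ȳ_srs) = (1 − 3750/29565)·361.5/3750 = 0.084172704.
deff = 0.074041565 / 0.084172704 = 0.8796.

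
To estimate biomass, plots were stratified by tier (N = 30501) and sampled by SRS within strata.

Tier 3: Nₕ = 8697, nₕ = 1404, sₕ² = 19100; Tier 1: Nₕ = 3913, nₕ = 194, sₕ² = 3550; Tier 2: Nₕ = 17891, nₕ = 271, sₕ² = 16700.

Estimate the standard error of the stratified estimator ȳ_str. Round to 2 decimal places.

4.70

Var(ȳ_str) = Σₕ Wₕ²(1 − fₕ)sₕ²/nₕ with Wₕ = Nₕ/N, N = 30501.
Tier 3: Wₕ = 0.28513819; term = 0.28513819²·(1 − 0.16143498)·19100/1404 = 0.92749972.
Tier 1: Wₕ = 0.12829088; term = 0.12829088²·(1 − 0.04957833)·3550/194 = 0.28624275.
Tier 2: Wₕ = 0.58657093; term = 0.58657093²·(1 − 0.01514728)·16700/271 = 20.881397.
Sum = 22.095139.
SE = √(22.095139) = 4.70.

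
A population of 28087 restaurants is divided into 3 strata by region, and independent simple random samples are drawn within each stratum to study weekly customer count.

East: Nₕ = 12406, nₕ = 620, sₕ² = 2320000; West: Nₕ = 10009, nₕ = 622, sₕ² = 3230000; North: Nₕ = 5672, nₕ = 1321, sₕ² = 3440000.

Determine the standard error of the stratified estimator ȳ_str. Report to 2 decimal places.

37.33

Var(ȳ_str) = Σₕ Wₕ²(1 − fₕ)sₕ²/nₕ with Wₕ = Nₕ/N, N = 28087.
East: Wₕ = 0.44169901; term = 0.44169901²·(1 − 0.04997582)·2320000/620 = 693.55962.
West: Wₕ = 0.35635703; term = 0.35635703²·(1 − 0.06214407)·3230000/622 = 618.47042.
North: Wₕ = 0.20194396; term = 0.20194396²·(1 − 0.23289845)·3440000/1321 = 81.464842.
Sum = 1393.4949.
SE = √(1393.4949) = 37.33.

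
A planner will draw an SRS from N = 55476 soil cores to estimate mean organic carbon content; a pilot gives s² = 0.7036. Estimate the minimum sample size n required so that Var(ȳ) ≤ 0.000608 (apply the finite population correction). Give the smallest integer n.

Without fpc, n₀ = s²/D = 0.7036/0.000608 = 1157.2368.
With fpc, (1 − n/N)·s²/n ≤ D requires n ≥ n₀/(1 + n₀/N) = 1157.2368/(1 + 1157.2368/55476) = 1133.5900.
Rounding up, n = 1134.

1134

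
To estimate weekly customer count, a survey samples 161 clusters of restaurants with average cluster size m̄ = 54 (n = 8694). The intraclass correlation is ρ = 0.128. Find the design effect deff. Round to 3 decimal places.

deff = 1 + (54 − 1)·0.128 = 1 + 6.784 = 7.784.

7.784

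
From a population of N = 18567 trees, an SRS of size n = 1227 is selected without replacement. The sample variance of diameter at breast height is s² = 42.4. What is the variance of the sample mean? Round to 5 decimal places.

Under SRS without replacement, Var(ȳ) = (1 − f)·s²/n with f = n/N = 1227/18567 = 0.06608499.
Var(ȳ) = (1 − 0.06608499)·42.4/1227 = 0.93391501·0.034555827 = 0.032272206.

0.03227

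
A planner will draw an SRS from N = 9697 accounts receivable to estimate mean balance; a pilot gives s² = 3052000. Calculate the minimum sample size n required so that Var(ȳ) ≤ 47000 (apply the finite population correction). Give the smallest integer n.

65

Without fpc, n₀ = s²/D = 3052000/47000 = 64.9362.
With fpc, (1 − n/N)·s²/n ≤ D requires n ≥ n₀/(1 + n₀/N) = 64.9362/(1 + 64.9362/9697) = 64.5042.
Rounding up, n = 65.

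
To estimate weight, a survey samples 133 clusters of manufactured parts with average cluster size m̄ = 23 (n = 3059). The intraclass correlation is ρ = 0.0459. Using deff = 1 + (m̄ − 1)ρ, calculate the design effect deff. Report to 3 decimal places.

deff = 1 + (23 − 1)·0.0459 = 1 + 1.0098 = 2.0098.

2.010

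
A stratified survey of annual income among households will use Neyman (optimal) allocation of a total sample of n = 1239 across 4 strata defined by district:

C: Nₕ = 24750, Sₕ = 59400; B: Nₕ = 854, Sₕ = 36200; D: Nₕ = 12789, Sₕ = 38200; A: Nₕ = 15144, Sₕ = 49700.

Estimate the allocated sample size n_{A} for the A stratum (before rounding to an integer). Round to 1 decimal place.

340.1

Neyman allocation: nₕ = n·NₕSₕ / Σⱼ NⱼSⱼ.
Σ NⱼSⱼ = 24750·59400 + 854·36200 + 12789·38200 + 15144·49700 = 2.7422614 × 10^9.
n_{A} = 1239·15144·49700 / (2.7422614 × 10^9) = 340.1.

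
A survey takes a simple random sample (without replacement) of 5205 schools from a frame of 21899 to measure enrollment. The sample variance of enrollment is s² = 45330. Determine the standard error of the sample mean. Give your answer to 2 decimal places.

2.58

Under SRS without replacement, Var(ȳ) = (1 − f)·s²/n with f = n/N = 5205/21899 = 0.23768209.
Var(ȳ) = (1 − 0.23768209)·45330/5205 = 0.76231791·8.7089337 = 6.6389762.
SE(ȳ) = √(6.6389762) = 2.58.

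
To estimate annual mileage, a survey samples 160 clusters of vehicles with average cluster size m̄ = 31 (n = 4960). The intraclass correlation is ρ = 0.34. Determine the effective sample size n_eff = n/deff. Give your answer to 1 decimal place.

deff = 1 + (31 − 1)·0.34 = 1 + 10.2 = 11.2.
n_eff = 4960 / 11.2 = 442.9.

442.9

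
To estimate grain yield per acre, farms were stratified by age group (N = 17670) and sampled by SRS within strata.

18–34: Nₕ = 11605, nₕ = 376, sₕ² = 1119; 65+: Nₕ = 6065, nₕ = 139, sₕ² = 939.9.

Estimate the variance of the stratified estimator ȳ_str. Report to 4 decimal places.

Var(ȳ_str) = Σₕ Wₕ²(1 − fₕ)sₕ²/nₕ with Wₕ = Nₕ/N, N = 17670.
18–34: Wₕ = 0.65676287; term = 0.65676287²·(1 − 0.03239983)·1119/376 = 1.2420966.
65+: Wₕ = 0.34323713; term = 0.34323713²·(1 − 0.02291838)·939.9/139 = 0.7783702.
Sum = 2.0204668.

2.0205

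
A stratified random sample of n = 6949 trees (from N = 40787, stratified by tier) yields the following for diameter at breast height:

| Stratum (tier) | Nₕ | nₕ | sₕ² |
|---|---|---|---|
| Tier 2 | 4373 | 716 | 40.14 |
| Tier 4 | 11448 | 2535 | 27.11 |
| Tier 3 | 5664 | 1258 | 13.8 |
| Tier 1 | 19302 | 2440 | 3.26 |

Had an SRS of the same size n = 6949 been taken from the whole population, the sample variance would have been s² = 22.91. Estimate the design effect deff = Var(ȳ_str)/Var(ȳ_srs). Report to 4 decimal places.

0.5926

Var(ȳ_str) = Σ Wₕ²(1−fₕ)sₕ²/nₕ with Wₕ = Nₕ/40787:
  Tier 2: (4373/40787)²·(1−716/4373)·40.14/716 = 5.3892119 × 10^-4
  Tier 4: (11448/40787)²·(1−2535/11448)·27.11/2535 = 6.5593613 × 10^-4
  Tier 3: (5664/40787)²·(1−1258/5664)·13.8/1258 = 1.6455939 × 10^-4
  Tier 1: (19302/40787)²·(1−2440/19302)·3.26/2440 = 2.6139402 × 10^-4
  → Var(ȳ_str) = 0.0016208107.
Var(ȳ_srs) = (1 − 6949/40787)·22.91/6949 = 0.0027351787.
deff = 0.0016208107 / 0.0027351787 = 0.5926.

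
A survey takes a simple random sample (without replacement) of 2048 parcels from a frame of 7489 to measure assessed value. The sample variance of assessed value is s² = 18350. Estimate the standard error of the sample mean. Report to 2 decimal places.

2.55

Under SRS without replacement, Var(ȳ) = (1 − f)·s²/n with f = n/N = 2048/7489 = 0.27346775.
Var(ȳ) = (1 − 0.27346775)·18350/2048 = 0.72653225·8.9599609 = 6.5097006.
SE(ȳ) = √(6.5097006) = 2.55.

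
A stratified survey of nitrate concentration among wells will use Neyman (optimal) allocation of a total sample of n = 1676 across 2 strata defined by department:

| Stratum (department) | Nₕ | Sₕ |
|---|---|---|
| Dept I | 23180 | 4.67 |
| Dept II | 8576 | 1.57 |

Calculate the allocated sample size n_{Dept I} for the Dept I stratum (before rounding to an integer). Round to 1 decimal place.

1490.6

Neyman allocation: nₕ = n·NₕSₕ / Σⱼ NⱼSⱼ.
Σ NⱼSⱼ = 23180·4.67 + 8576·1.57 = 121714.92.
n_{Dept I} = 1676·23180·4.67 / 121714.92 = 1490.6.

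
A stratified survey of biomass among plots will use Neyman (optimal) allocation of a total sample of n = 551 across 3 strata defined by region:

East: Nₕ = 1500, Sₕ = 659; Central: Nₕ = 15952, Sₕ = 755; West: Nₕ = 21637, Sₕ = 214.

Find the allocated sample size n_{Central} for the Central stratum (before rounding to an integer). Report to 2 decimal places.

Neyman allocation: nₕ = n·NₕSₕ / Σⱼ NⱼSⱼ.
Σ NⱼSⱼ = 1500·659 + 15952·755 + 21637·214 = 1.7662578 × 10^7.
n_{Central} = 551·15952·755 / (1.7662578 × 10^7) = 375.72.

375.72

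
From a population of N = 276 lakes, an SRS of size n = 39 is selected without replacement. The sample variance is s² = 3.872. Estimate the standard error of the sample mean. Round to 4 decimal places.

Under SRS without replacement, Var(ȳ) = (1 − f)·s²/n with f = n/N = 39/276 = 0.14130435.
Var(ȳ) = (1 − 0.14130435)·3.872/39 = 0.85869565·0.099282051 = 0.085253066.
SE(ȳ) = √(0.085253066) = 0.2920.

0.2920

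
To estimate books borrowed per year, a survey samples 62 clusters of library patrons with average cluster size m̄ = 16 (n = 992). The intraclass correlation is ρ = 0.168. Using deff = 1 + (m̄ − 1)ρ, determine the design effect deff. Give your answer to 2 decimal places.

3.52

deff = 1 + (16 − 1)·0.168 = 1 + 2.52 = 3.52.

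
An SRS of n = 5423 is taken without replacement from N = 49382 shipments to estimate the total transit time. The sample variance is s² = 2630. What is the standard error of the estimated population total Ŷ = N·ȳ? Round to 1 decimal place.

Var(Ŷ) = N²·Var(ȳ) = N²·(1 − n/N)·s²/n.
f = 5423/49382 = 0.10981734; Var(ȳ) = 0.89018266·2630/5423 = 0.43171315.
Var(Ŷ) = 49382² · 0.43171315 = 1.0527679 × 10^9.
SE(Ŷ) = √(1.0527679 × 10^9) = 32446.4.

32446.4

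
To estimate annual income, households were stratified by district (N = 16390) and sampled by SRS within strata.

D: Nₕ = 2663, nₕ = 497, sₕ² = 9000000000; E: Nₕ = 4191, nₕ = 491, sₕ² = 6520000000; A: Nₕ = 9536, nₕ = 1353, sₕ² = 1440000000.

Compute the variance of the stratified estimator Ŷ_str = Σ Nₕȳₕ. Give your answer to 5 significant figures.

3.9342 × 10^14

Var(Ŷ_str) = Σₕ Nₕ²(1 − fₕ)sₕ²/nₕ.
D: 2663²·(1 − 497/2663)·9000000000/497 = 1.0445175 × 10^14.
E: 4191²·(1 − 491/4191)·6520000000/491 = 2.0591382 × 10^14.
A: 9536²·(1 − 1353/9536)·1440000000/1353 = 8.3050737 × 10^13.
Sum = 3.9341631 × 10^14.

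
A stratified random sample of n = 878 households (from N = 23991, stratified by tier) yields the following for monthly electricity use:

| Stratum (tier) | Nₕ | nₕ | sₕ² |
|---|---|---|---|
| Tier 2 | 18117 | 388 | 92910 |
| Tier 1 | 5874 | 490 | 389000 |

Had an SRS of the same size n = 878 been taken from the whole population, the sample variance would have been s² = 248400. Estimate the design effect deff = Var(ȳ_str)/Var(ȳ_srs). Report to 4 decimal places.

0.6503

Var(ȳ_str) = Σ Wₕ²(1−fₕ)sₕ²/nₕ with Wₕ = Nₕ/23991:
  Tier 2: (18117/23991)²·(1−388/18117)·92910/388 = 133.63018
  Tier 1: (5874/23991)²·(1−490/5874)·389000/490 = 43.62102
  → Var(ȳ_str) = 177.2512.
Var(ȳ_srs) = (1 − 878/23991)·248400/878 = 272.56183.
deff = 177.2512 / 272.56183 = 0.6503.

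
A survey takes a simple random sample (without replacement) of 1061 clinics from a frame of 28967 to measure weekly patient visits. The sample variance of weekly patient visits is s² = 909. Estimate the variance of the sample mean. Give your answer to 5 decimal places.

Under SRS without replacement, Var(ȳ) = (1 − f)·s²/n with f = n/N = 1061/28967 = 0.03662789.
Var(ȳ) = (1 − 0.03662789)·909/1061 = 0.96337211·0.85673893 = 0.82535839.

0.82536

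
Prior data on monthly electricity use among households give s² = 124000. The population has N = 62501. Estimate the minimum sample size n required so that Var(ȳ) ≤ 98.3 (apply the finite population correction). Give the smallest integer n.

1237

Without fpc, n₀ = s²/D = 124000/98.3 = 1261.4446.
With fpc, (1 − n/N)·s²/n ≤ D requires n ≥ n₀/(1 + n₀/N) = 1261.4446/(1 + 1261.4446/62501) = 1236.4888.
Rounding up, n = 1237.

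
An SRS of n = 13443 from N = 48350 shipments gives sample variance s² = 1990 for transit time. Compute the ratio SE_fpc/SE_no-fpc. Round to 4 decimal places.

f = n/N = 13443/48350 = 0.27803516.
SE_no-fpc = √(s²/n) = 0.38474983; SE_fpc = √((1−f)s²/n) = 0.32691622.
Ratio = √(1−f) = 0.84968514.

0.8497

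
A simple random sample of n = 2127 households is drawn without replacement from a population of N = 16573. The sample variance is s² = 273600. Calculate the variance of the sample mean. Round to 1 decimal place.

Under SRS without replacement, Var(ȳ) = (1 − f)·s²/n with f = n/N = 2127/16573 = 0.12834128.
Var(ȳ) = (1 − 0.12834128)·273600/2127 = 0.87165872·128.63188 = 112.1231.

112.1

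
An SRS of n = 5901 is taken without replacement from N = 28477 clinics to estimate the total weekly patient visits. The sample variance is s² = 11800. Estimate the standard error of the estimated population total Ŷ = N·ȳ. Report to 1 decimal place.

35854.9

Var(Ŷ) = N²·Var(ȳ) = N²·(1 − n/N)·s²/n.
f = 5901/28477 = 0.20721986; Var(ȳ) = 0.79278014·11800/5901 = 1.5852916.
Var(Ŷ) = 28477² · 1.5852916 = 1.2855756 × 10^9.
SE(Ŷ) = √(1.2855756 × 10^9) = 35854.9.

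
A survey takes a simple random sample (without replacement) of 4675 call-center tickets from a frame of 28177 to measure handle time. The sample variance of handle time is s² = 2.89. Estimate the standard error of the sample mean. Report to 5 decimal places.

0.02271

Under SRS without replacement, Var(ȳ) = (1 − f)·s²/n with f = n/N = 4675/28177 = 0.16591546.
Var(ȳ) = (1 − 0.16591546)·2.89/4675 = 0.83408454·6.1818182 × 10^-4 = 5.156159 × 10^-4.
SE(ȳ) = √(5.156159 × 10^-4) = 0.02271.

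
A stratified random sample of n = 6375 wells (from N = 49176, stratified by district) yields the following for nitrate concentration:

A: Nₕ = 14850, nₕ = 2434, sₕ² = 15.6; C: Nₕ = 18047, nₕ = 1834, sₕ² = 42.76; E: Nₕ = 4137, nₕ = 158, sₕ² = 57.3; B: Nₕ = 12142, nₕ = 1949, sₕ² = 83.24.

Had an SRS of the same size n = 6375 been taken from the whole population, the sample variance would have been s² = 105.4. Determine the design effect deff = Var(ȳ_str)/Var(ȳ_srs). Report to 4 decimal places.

0.5534

Var(ȳ_str) = Σ Wₕ²(1−fₕ)sₕ²/nₕ with Wₕ = Nₕ/49176:
  A: (14850/49176)²·(1−2434/14850)·15.6/2434 = 4.8865886 × 10^-4
  C: (18047/49176)²·(1−1834/18047)·42.76/1834 = 0.0028209823
  E: (4137/49176)²·(1−158/4137)·57.3/158 = 0.0024685993
  B: (12142/49176)²·(1−1949/12142)·83.24/1949 = 0.0021857782
  → Var(ȳ_str) = 0.0079640187.
Var(ȳ_srs) = (1 − 6375/49176)·105.4/6375 = 0.014390011.
deff = 0.0079640187 / 0.014390011 = 0.5534.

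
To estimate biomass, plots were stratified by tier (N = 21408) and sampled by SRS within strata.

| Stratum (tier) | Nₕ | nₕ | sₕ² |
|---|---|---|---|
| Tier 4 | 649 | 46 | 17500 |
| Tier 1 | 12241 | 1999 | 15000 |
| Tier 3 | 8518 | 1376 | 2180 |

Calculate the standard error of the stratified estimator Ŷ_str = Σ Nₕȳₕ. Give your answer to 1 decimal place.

34438.7

Var(Ŷ_str) = Σₕ Nₕ²(1 − fₕ)sₕ²/nₕ.
Tier 4: 649²·(1 − 46/649)·17500/46 = 1.4888201 × 10^8.
Tier 1: 12241²·(1 − 1999/12241)·15000/1999 = 9.407628 × 10^8.
Tier 3: 8518²·(1 − 1376/8518)·2180/1376 = 9.6381913 × 10^7.
Sum = 1.1860267 × 10^9.
SE = √(1.1860267 × 10^9) = 34438.7.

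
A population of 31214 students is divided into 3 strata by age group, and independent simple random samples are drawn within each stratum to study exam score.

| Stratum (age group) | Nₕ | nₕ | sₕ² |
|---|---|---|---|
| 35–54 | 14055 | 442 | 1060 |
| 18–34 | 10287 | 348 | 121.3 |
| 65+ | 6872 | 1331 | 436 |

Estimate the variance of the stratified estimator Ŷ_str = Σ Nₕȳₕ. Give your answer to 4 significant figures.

5.070 × 10^8

Var(Ŷ_str) = Σₕ Nₕ²(1 − fₕ)sₕ²/nₕ.
35–54: 14055²·(1 − 442/14055)·1060/442 = 4.5884742 × 10^8.
18–34: 10287²·(1 − 348/10287)·121.3/348 = 3.5637972 × 10^7.
65+: 6872²·(1 − 1331/6872)·436/1331 = 1.2473253 × 10^7.
Sum = 5.0695865 × 10^8.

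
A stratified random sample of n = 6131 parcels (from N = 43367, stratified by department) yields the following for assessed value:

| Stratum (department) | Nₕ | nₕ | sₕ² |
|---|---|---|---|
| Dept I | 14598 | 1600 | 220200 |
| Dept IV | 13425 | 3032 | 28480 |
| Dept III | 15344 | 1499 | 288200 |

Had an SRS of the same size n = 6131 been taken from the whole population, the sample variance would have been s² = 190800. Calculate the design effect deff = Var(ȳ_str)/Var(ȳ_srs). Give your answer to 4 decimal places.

Var(ȳ_str) = Σ Wₕ²(1−fₕ)sₕ²/nₕ with Wₕ = Nₕ/43367:
  Dept I: (14598/43367)²·(1−1600/14598)·220200/1600 = 13.885082
  Dept IV: (13425/43367)²·(1−3032/13425)·28480/3032 = 0.69686275
  Dept III: (15344/43367)²·(1−1499/15344)·288200/1499 = 21.717265
  → Var(ȳ_str) = 36.29921.
Var(ȳ_srs) = (1 − 6131/43367)·190800/6131 = 26.720876.
deff = 36.29921 / 26.720876 = 1.3585.

1.3585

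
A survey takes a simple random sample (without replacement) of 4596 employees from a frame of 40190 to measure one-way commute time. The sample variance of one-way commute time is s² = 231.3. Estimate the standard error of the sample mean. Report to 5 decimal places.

Under SRS without replacement, Var(ȳ) = (1 − f)·s²/n with f = n/N = 4596/40190 = 0.11435681.
Var(ȳ) = (1 − 0.11435681)·231.3/4596 = 0.88564319·0.050326371 = 0.044571208.
SE(ȳ) = √(0.044571208) = 0.21112.

0.21112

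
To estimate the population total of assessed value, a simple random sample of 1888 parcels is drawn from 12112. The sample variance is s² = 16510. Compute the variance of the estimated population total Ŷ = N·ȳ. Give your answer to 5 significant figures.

1.0829 × 10^9

Var(Ŷ) = N²·Var(ȳ) = N²·(1 − n/N)·s²/n.
f = 1888/12112 = 0.15587847; Var(ȳ) = 0.84412153·16510/1888 = 7.3815924.
Var(Ŷ) = 12112² · 7.3815924 = 1.0828836 × 10^9.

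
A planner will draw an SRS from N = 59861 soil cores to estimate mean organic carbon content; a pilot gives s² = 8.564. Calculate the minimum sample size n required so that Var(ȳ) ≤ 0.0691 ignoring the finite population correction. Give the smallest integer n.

124

Without fpc, n₀ = s²/D = 8.564/0.0691 = 123.9363.
Rounding up, n = 124.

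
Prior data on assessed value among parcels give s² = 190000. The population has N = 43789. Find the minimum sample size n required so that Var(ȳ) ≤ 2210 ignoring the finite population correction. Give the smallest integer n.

86

Without fpc, n₀ = s²/D = 190000/2210 = 85.9729.
Rounding up, n = 86.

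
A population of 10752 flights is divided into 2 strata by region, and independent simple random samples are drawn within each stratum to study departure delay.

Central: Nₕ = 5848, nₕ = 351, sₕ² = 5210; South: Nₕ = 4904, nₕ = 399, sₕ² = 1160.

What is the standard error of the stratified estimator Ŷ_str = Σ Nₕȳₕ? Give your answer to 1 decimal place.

Var(Ŷ_str) = Σₕ Nₕ²(1 − fₕ)sₕ²/nₕ.
Central: 5848²·(1 − 351/5848)·5210/351 = 4.7715965 × 10^8.
South: 4904²·(1 − 399/4904)·1160/399 = 6.422888 × 10^7.
Sum = 5.4138853 × 10^8.
SE = √(5.4138853 × 10^8) = 23267.8.

23267.8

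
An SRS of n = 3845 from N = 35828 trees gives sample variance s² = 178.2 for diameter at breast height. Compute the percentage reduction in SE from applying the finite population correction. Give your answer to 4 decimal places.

f = n/N = 3845/35828 = 0.10731830.
SE_no-fpc = √(s²/n) = 0.21528099; SE_fpc = √((1−f)s²/n) = 0.20340143.
Ratio = √(1−f) = 0.94481834. Reduction = 100·(1 − 0.94481834) = 5.5182%.

5.5182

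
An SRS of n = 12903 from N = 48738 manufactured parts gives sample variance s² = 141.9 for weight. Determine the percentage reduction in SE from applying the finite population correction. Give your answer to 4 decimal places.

f = n/N = 12903/48738 = 0.26474209.
SE_no-fpc = √(s²/n) = 0.10486869; SE_fpc = √((1−f)s²/n) = 0.089921947.
Ratio = √(1−f) = 0.85747181. Reduction = 100·(1 − 0.85747181) = 14.2528%.

14.2528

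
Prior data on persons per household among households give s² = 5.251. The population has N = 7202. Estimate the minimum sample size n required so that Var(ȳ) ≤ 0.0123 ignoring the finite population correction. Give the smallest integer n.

Without fpc, n₀ = s²/D = 5.251/0.0123 = 426.9106.
Rounding up, n = 427.

427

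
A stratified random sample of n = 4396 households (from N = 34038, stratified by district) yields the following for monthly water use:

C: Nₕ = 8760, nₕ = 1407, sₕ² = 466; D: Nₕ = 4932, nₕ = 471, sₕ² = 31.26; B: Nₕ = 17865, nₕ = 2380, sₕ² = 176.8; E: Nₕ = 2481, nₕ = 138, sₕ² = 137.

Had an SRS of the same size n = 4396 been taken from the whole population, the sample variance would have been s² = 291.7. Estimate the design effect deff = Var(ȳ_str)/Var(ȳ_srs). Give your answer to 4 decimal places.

Var(ȳ_str) = Σ Wₕ²(1−fₕ)sₕ²/nₕ with Wₕ = Nₕ/34038:
  C: (8760/34038)²·(1−1407/8760)·466/1407 = 0.018413334
  D: (4932/34038)²·(1−471/4932)·31.26/471 = 0.001260362
  B: (17865/34038)²·(1−2380/17865)·176.8/2380 = 0.017737462
  E: (2481/34038)²·(1−138/2481)·137/138 = 0.0049809533
  → Var(ȳ_str) = 0.042392111.
Var(ȳ_srs) = (1 − 4396/34038)·291.7/4396 = 0.057785944.
deff = 0.042392111 / 0.057785944 = 0.7336.

0.7336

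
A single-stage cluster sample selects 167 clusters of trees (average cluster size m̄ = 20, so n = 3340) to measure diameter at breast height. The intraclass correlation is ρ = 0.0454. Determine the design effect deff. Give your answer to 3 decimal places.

1.863

deff = 1 + (20 − 1)·0.0454 = 1 + 0.8626 = 1.8626.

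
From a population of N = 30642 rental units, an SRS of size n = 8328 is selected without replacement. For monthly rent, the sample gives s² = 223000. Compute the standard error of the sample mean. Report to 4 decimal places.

Under SRS without replacement, Var(ȳ) = (1 − f)·s²/n with f = n/N = 8328/30642 = 0.27178383.
Var(ȳ) = (1 − 0.27178383)·223000/8328 = 0.72821617·26.777137 = 19.499545.
SE(ȳ) = √(19.499545) = 4.4158.

4.4158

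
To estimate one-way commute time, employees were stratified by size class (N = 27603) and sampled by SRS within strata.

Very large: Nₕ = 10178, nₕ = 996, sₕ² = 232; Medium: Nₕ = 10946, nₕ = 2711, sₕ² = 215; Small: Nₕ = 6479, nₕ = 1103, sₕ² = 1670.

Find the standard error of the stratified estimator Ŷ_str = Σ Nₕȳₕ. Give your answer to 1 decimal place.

9036.2

Var(Ŷ_str) = Σₕ Nₕ²(1 − fₕ)sₕ²/nₕ.
Very large: 10178²·(1 − 996/10178)·232/996 = 2.1768494 × 10^7.
Medium: 10946²·(1 − 2711/10946)·215/2711 = 7.1487151 × 10^6.
Small: 6479²·(1 − 1103/6479)·1670/1103 = 5.2736123 × 10^7.
Sum = 8.1653332 × 10^7.
SE = √(8.1653332 × 10^7) = 9036.2.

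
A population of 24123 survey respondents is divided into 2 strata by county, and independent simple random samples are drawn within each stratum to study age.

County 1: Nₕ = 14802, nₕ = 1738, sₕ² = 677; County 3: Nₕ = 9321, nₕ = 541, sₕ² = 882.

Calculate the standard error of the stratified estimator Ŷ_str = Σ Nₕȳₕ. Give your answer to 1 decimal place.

Var(Ŷ_str) = Σₕ Nₕ²(1 − fₕ)sₕ²/nₕ.
County 1: 14802²·(1 − 1738/14802)·677/1738 = 7.5324363 × 10^7.
County 3: 9321²·(1 − 541/9321)·882/541 = 1.3342228 × 10^8.
Sum = 2.0874664 × 10^8.
SE = √(2.0874664 × 10^8) = 14448.1.

14448.1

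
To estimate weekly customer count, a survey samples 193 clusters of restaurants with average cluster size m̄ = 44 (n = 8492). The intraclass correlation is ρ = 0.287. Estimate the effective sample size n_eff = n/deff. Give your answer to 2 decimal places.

deff = 1 + (44 − 1)·0.287 = 1 + 12.341 = 13.341.
n_eff = 8492 / 13.341 = 636.53.

636.53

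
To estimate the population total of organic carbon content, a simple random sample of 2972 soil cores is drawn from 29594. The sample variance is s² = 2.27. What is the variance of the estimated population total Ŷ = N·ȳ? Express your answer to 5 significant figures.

Var(Ŷ) = N²·Var(ȳ) = N²·(1 − n/N)·s²/n.
f = 2972/29594 = 0.10042576; Var(ȳ) = 0.89957424·2.27/2972 = 6.8709069 × 10^-4.
Var(Ŷ) = 29594² · (6.8709069 × 10^-4) = 601757.35.

601760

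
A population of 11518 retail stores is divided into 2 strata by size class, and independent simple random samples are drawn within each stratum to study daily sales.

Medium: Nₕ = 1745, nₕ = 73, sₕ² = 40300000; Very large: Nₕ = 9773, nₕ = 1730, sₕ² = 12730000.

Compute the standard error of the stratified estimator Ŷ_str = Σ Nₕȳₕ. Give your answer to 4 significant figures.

Var(Ŷ_str) = Σₕ Nₕ²(1 − fₕ)sₕ²/nₕ.
Medium: 1745²·(1 − 73/1745)·40300000/73 = 1.6106972 × 10^12.
Very large: 9773²·(1 − 1730/9773)·12730000/1730 = 5.7839998 × 10^11.
Sum = 2.1890972 × 10^12.
SE = √(2.1890972 × 10^12) = 1.480 × 10^6.

1.480 × 10^6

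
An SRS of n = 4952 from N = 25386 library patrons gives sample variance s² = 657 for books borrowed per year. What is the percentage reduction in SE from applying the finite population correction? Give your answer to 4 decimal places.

f = n/N = 4952/25386 = 0.19506815.
SE_no-fpc = √(s²/n) = 0.36424397; SE_fpc = √((1−f)s²/n) = 0.32679238.
Ratio = √(1−f) = 0.89717994. Reduction = 100·(1 − 0.89717994) = 10.2820%.

10.2820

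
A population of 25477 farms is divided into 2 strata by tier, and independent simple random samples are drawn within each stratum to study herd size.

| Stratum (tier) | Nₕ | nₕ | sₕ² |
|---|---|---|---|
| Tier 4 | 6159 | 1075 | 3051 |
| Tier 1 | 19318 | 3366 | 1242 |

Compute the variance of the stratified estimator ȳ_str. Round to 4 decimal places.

0.3121

Var(ȳ_str) = Σₕ Wₕ²(1 − fₕ)sₕ²/nₕ with Wₕ = Nₕ/N, N = 25477.
Tier 4: Wₕ = 0.24174746; term = 0.24174746²·(1 − 0.17454132)·3051/1075 = 0.13691559.
Tier 1: Wₕ = 0.75825254; term = 0.75825254²·(1 − 0.17424164)·1242/3366 = 0.17518149.
Sum = 0.31209708.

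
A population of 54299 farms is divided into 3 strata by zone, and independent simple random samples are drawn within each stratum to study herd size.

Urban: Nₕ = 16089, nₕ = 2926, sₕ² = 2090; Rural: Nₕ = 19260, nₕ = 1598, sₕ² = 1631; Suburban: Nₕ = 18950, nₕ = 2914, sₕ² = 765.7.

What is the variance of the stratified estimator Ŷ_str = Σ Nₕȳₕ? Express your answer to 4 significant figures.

5.783 × 10^8

Var(Ŷ_str) = Σₕ Nₕ²(1 − fₕ)sₕ²/nₕ.
Urban: 16089²·(1 − 2926/16089)·2090/2926 = 1.5127108 × 10^8.
Rural: 19260²·(1 − 1598/19260)·1631/1598 = 3.4719491 × 10^8.
Suburban: 18950²·(1 − 2914/18950)·765.7/2914 = 7.9849897 × 10^7.
Sum = 5.7831589 × 10^8.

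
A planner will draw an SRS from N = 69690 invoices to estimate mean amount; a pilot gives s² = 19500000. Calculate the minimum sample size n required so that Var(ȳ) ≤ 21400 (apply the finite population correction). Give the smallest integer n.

Without fpc, n₀ = s²/D = 19500000/21400 = 911.2150.
With fpc, (1 − n/N)·s²/n ≤ D requires n ≥ n₀/(1 + n₀/N) = 911.2150/(1 + 911.2150/69690) = 899.4544.
Rounding up, n = 900.

900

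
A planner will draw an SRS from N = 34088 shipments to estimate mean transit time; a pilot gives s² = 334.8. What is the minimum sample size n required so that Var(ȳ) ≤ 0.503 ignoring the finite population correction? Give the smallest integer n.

666

Without fpc, n₀ = s²/D = 334.8/0.503 = 665.6064.
Rounding up, n = 666.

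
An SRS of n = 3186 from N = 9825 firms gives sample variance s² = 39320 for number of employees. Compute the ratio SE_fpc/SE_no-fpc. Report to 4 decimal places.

0.8220

f = n/N = 3186/9825 = 0.32427481.
SE_no-fpc = √(s²/n) = 3.5130463; SE_fpc = √((1−f)s²/n) = 2.887812.
Ratio = √(1−f) = 0.82202505.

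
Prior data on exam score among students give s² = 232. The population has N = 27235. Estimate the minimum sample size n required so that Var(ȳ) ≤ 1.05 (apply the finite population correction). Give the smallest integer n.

220

Without fpc, n₀ = s²/D = 232/1.05 = 220.9524.
With fpc, (1 − n/N)·s²/n ≤ D requires n ≥ n₀/(1 + n₀/N) = 220.9524/(1 + 220.9524/27235) = 219.1743.
Rounding up, n = 220.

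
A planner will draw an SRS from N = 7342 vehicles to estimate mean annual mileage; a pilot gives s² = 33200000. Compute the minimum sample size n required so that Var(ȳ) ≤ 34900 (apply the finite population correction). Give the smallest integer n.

Without fpc, n₀ = s²/D = 33200000/34900 = 951.2894.
With fpc, (1 − n/N)·s²/n ≤ D requires n ≥ n₀/(1 + n₀/N) = 951.2894/(1 + 951.2894/7342) = 842.1709.
Rounding up, n = 843.

843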